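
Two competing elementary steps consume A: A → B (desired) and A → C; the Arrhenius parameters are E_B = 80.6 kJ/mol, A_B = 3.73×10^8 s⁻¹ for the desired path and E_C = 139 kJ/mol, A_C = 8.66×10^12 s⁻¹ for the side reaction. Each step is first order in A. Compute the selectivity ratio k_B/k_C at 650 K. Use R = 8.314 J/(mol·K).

Since both paths have the same order in A, the concentration cancels and S_{B/C} = k_B/k_C = (A_B/A_C)·exp[(E_C−E_B)/(RT)].
(E_C−E_B)/(RT) = (139−80.6)×10³/(8.314×650) = 58400/5404 = 10.81.
k_B/k_C = (3.73×10^8/8.66×10^12)·exp(10.81) = 4.307×10^-5 × 49346 = 2.13.
Since E_B < E_C, lowering the temperature improves selectivity toward B.

2.13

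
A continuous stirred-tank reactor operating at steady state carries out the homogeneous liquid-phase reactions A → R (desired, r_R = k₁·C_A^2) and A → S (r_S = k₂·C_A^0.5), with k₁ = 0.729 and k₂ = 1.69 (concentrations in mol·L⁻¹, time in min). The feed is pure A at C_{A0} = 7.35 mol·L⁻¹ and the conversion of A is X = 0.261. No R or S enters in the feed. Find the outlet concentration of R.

1.62 mol·L⁻¹

Exit C_A = C_{A0}(1−X) = 7.35×0.739 = 5.432 mol·L⁻¹.
A CSTR operates uniformly at the exit composition, giving r_R = 21.51 and r_S = 3.939 (each k·C_A^n at C_A = 5.432).
Fraction of consumed A going to R: r_R/(r_R+r_S) = 0.8452.
C_R = 0.8452·C_{A0}·X = 0.8452×7.35×0.261 = 1.62 mol·L⁻¹.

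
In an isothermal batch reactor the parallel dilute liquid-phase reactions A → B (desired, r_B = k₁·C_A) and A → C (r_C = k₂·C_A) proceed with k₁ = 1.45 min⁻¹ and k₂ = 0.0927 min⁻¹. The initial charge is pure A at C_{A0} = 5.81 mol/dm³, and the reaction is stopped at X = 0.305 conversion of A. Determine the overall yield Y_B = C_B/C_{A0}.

C_A = C_{A0}(1−X) = 4.038 mol/dm³.
Both paths are first order in A, so the instantaneous fraction to B is constant: dC_B/d(−C_A) = k₁/(k₁+k₂) = 0.9399.
C_B = 0.9399·(C_{A0}−C_A) = 0.9399×1.772 = 1.67 mol/dm³.
Y_B = C_B/C_{A0} = 1.666/5.81 = 0.287.

0.287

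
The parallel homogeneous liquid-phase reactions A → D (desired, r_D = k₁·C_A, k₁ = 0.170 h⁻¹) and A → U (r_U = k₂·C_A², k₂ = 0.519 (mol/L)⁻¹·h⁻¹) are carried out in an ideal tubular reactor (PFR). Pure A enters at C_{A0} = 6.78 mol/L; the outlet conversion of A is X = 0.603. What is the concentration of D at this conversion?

0.280 mol/L

C_A = C_{A0}(1−X) = 2.692 mol/L.
Along a PFR/batch, dC_D/dC_A = −r_D/(r_D+r_U) = −k₁/(k₁+k₂·C_A).
Integrating from C_{A0} to C_A: C_D = (0.170/0.519)·ln[(0.170+0.519·6.78)/(0.170+0.519·2.69)] = 0.3276·ln(3.689/1.567) = 0.2804 mol/L.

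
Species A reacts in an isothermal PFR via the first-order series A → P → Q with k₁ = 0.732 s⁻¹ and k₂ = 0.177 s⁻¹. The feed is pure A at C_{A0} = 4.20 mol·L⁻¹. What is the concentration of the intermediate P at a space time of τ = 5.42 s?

The intermediate concentration in a first-order A→B→C sequence is C_P = k₁C_{A0}(e^(−k₁τ) − e^(−k₂τ))/(k₂−k₁).
e^(−k₁τ) = e^(−0.732×5.42) = e^(−3.967) = 0.01892; e^(−k₂τ) = e^(−0.9593) = 0.3831.
C_P = 0.732×4.20/(0.177−0.732) × (0.01892−0.3831) = (-5.539)×(-0.3642) = 2.018 mol·L⁻¹.

2.02 mol·L⁻¹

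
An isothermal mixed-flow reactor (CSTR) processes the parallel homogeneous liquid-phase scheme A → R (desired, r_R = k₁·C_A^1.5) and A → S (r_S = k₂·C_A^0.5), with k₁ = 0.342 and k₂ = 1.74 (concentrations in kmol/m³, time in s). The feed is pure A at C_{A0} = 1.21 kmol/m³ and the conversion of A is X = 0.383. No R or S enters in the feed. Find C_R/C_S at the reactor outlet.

Exit C_A = C_{A0}(1−X) = 1.21×0.617 = 0.7466 kmol/m³.
A CSTR operates uniformly at the exit composition, giving r_R = 0.2206 and r_S = 1.503 (each k·C_A^n at C_A = 0.7466).
Overall selectivity = C_R/C_S = r_Rτ/(r_Sτ) = r_R/r_S = 0.147.

0.147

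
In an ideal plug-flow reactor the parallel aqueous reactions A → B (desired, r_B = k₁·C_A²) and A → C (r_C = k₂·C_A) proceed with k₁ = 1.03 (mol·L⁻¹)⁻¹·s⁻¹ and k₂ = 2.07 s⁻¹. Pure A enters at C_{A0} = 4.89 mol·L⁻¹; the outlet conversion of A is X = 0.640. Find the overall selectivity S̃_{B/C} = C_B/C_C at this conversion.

C_A = C_{A0}(1−X) = 1.760 mol·L⁻¹.
Along a PFR/batch, dC_C/dC_A = −r_C/(r_B+r_C) = −k₂/(k₂+k₁·C_A).
Integrating from C_{A0} to C_A: C_C = (2.07/1.03)·ln[(2.07+1.03·4.89)/(2.07+1.03·1.76)] = 2.010·ln(7.107/3.883) = 1.215 mol·L⁻¹.
Then C_B = (C_{A0}−C_A) − C_C = 3.130 − 1.215 = 1.915 mol·L⁻¹.
S̃_{B/C} = C_B/C_C = 1.915/1.215 = 1.58.

1.58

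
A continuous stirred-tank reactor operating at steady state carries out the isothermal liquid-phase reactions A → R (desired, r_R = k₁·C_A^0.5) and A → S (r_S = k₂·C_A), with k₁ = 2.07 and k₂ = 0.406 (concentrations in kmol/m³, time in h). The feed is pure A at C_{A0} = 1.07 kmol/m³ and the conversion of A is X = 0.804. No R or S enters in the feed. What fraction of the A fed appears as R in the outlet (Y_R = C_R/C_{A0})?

0.738

Exit C_A = C_{A0}(1−X) = 1.07×0.196 = 0.2097 kmol/m³.
A CSTR operates uniformly at the exit composition, giving r_R = 0.9480 and r_S = 0.08515 (each k·C_A^n at C_A = 0.2097).
Fraction of consumed A going to R: r_R/(r_R+r_S) = 0.9176.
C_R = 0.9176·C_{A0}·X = 0.9176×1.07×0.804 = 0.789 kmol/m³; Y_R = C_R/C_{A0} = 0.738.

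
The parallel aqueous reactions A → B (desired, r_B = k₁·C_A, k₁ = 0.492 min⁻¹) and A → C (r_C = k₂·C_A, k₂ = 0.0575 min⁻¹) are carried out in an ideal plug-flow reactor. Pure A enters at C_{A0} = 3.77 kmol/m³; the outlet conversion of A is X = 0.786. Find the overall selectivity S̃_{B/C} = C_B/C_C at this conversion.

C_A = C_{A0}(1−X) = 0.8068 kmol/m³.
Both paths are first order in A, so the instantaneous fraction to B is constant: dC_B/d(−C_A) = k₁/(k₁+k₂) = 0.8954.
C_B = 0.8954·(C_{A0}−C_A) = 0.8954×2.963 = 2.65 kmol/m³.
C_C = (C_{A0}−C_A)−C_B = 0.3101 kmol/m³; S̃_{B/C} = 2.653/0.3101 = 8.56.

8.56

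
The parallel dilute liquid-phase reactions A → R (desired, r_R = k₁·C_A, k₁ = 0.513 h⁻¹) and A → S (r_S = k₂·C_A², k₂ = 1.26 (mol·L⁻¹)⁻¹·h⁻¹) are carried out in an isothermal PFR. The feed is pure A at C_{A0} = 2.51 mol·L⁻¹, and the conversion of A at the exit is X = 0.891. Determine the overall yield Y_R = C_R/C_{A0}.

C_A = C_{A0}(1−X) = 0.2736 mol·L⁻¹.
Along a PFR/batch, dC_R/dC_A = −r_R/(r_R+r_S) = −k₁/(k₁+k₂·C_A).
Integrating from C_{A0} to C_A: C_R = (0.513/1.26)·ln[(0.513+1.26·2.51)/(0.513+1.26·0.274)] = 0.4071·ln(3.676/0.8577) = 0.5925 mol·L⁻¹.
Y_R = C_R/C_{A0} = 0.5925/2.51 = 0.236.

0.236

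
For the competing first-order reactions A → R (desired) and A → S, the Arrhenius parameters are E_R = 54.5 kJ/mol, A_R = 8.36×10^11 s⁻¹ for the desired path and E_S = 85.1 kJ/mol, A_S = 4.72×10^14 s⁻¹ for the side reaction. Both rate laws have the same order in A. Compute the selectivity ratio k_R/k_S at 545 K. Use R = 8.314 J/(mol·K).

1.52

k_R/k_S = (A_R/A_S)·exp[−(E_R−E_S)/(RT)] = (A_R/A_S)·exp[(E_S−E_R)/(RT)].
(E_S−E_R)/(RT) = (85.1−54.5)×10³/(8.314×545) = 30600/4531 = 6.753.
k_R/k_S = (8.36×10^11/4.72×10^14)·exp(6.753) = 0.001771 × 856.9 = 1.52.
Since E_R < E_S, lowering the temperature improves selectivity toward R.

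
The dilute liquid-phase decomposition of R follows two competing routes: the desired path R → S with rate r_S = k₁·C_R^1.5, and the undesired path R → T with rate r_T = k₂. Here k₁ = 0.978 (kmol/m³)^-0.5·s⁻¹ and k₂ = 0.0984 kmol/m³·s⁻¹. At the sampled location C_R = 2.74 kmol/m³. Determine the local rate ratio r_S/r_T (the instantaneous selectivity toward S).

S_{S/T} = r_S/r_T = (k₁·C_R^1.5)/(k₂) = (k₁/k₂)·C_R^1.5.
= (0.978×2.740^1.5) / (0.0984) = 4.436/0.09840 = 45.1.
Since the desired path is higher order in R, keeping C_R high (PFR or concentrated feed) favours S.

45.1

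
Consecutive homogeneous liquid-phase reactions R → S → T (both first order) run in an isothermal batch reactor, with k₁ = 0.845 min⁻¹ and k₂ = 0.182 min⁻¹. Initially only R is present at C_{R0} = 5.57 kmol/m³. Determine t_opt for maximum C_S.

For first-order series the maximum of C_S occurs at t_opt = ln(k₂/k₁)/(k₂−k₁).
= ln(0.182/0.845)/(0.182−0.845) = ln(0.2154)/-0.6630 = -1.535/-0.6630 = 2.32 min.

2.32 min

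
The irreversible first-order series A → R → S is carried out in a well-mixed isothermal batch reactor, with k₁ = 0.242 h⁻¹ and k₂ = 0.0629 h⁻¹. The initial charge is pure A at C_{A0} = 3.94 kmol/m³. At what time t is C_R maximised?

For first-order series the maximum of C_R occurs at t_opt = ln(k₂/k₁)/(k₂−k₁).
= ln(0.0629/0.242)/(0.0629−0.242) = ln(0.2599)/-0.1791 = -1.347/-0.1791 = 7.52 h.

7.52 h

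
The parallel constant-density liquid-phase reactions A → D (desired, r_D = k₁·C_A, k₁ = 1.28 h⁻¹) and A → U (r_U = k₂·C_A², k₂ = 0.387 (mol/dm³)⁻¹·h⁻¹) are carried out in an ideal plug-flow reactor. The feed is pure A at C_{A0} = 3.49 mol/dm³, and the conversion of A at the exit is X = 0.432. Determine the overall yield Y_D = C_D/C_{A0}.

C_A = C_{A0}(1−X) = 1.982 mol/dm³.
Along a PFR/batch, dC_D/dC_A = −r_D/(r_D+r_U) = −k₁/(k₁+k₂·C_A).
Integrating from C_{A0} to C_A: C_D = (1.28/0.387)·ln[(1.28+0.387·3.49)/(1.28+0.387·1.98)] = 3.307·ln(2.631/2.047) = 0.8294 mol/dm³.
Y_D = C_D/C_{A0} = 0.8294/3.49 = 0.238.

0.238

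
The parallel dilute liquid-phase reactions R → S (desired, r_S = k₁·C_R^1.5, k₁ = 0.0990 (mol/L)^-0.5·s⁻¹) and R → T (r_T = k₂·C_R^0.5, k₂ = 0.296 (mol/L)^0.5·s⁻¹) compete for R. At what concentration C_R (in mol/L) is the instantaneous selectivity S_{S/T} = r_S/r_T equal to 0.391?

S_{S/T} = (k₁/k₂)·C_R ⇒ C_R = S·k₂/k₁.
= 0.391×0.296/0.0990 = 1.17 mol/L.

1.17 mol/L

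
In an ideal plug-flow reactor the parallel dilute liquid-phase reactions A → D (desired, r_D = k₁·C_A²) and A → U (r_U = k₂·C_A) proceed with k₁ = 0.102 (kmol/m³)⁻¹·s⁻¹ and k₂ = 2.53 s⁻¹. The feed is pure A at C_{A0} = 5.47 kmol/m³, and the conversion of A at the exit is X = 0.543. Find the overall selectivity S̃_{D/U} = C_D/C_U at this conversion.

0.160

C_A = C_{A0}(1−X) = 2.500 kmol/m³.
Along a PFR/batch, dC_U/dC_A = −r_U/(r_D+r_U) = −k₂/(k₂+k₁·C_A).
Integrating from C_{A0} to C_A: C_U = (2.53/0.102)·ln[(2.53+0.102·5.47)/(2.53+0.102·2.50)] = 24.80·ln(3.088/2.785) = 2.561 kmol/m³.
Then C_D = (C_{A0}−C_A) − C_U = 2.970 − 2.561 = 0.4089 kmol/m³.
S̃_{D/U} = C_D/C_U = 0.4089/2.561 = 0.160.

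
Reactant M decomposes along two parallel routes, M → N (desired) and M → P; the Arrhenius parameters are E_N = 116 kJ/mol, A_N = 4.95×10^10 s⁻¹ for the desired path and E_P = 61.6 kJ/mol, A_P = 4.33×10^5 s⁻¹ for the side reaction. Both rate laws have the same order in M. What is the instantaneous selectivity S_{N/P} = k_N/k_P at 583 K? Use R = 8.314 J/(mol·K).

With equal orders, S_{N/P} = k_N/k_P = (A_N/A_P)·exp[(E_P−E_N)/(RT)].
(E_P−E_N)/(RT) = (61.6−116)×10³/(8.314×583) = -54400/4847 = -11.22.
k_N/k_P = (4.95×10^10/4.33×10^5)·exp(-11.22) = 1.143×10^5 × 1.336×10^-5 = 1.53.

1.53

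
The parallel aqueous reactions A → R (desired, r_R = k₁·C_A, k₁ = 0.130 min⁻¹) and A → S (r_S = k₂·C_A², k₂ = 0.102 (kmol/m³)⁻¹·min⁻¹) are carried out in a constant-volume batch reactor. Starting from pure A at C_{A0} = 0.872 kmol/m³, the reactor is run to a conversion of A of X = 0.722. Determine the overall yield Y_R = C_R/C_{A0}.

C_A = C_{A0}(1−X) = 0.2424 kmol/m³.
Along a PFR/batch, dC_R/dC_A = −r_R/(r_R+r_S) = −k₁/(k₁+k₂·C_A).
Integrating from C_{A0} to C_A: C_R = (0.130/0.102)·ln[(0.130+0.102·0.872)/(0.130+0.102·0.242)] = 1.275·ln(0.2189/0.1547) = 0.4425 kmol/m³.
Y_R = C_R/C_{A0} = 0.4425/0.872 = 0.507.

0.507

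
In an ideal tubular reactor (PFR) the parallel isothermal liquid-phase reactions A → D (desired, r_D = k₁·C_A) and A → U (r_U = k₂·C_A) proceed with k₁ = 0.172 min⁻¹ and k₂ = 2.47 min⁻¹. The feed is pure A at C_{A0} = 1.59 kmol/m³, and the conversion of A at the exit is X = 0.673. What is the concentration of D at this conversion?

C_A = C_{A0}(1−X) = 0.5199 kmol/m³.
Both paths are first order in A, so the instantaneous fraction to D is constant: dC_D/d(−C_A) = k₁/(k₁+k₂) = 0.06510.
C_D = 0.06510·(C_{A0}−C_A) = 0.06510×1.070 = 0.0697 kmol/m³.

0.0697 kmol/m³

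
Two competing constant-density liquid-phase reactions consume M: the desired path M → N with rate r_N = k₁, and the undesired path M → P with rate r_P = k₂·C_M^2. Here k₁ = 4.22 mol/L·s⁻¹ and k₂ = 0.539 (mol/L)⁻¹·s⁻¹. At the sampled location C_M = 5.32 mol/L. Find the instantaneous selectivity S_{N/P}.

S_{N/P} = r_N/r_P = (k₁)/(k₂·C_M^2) = (k₁/k₂)·C_M^-2.
= (4.22) / (0.539×5.320^2) = 4.220/15.25 = 0.277.

0.277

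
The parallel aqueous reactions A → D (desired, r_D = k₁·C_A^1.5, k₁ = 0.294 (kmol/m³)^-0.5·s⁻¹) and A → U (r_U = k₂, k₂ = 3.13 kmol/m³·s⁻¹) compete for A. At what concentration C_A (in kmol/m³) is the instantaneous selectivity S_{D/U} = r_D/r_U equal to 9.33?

21.4 kmol/m³

S_{D/U} = (k₁/k₂)·C_A^1.5 ⇒ C_A = (S·k₂/k₁)^(1/1.5).
= (9.33×3.13/0.294)^(0.6667) = (99.33)^(0.6667) = 21.4 kmol/m³.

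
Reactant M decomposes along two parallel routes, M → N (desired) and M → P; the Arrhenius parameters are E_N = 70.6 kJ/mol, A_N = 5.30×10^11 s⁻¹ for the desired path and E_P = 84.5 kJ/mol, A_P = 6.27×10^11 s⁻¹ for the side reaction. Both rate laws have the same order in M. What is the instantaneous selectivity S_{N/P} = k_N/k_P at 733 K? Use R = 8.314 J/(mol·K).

Since both paths have the same order in M, the concentration cancels and S_{N/P} = k_N/k_P = (A_N/A_P)·exp[(E_P−E_N)/(RT)].
(E_P−E_N)/(RT) = (84.5−70.6)×10³/(8.314×733) = 13900/6094 = 2.281.
k_N/k_P = (5.30×10^11/6.27×10^11)·exp(2.281) = 0.8453 × 9.785 = 8.27.
Since E_N < E_P, lowering the temperature improves selectivity toward N.

8.27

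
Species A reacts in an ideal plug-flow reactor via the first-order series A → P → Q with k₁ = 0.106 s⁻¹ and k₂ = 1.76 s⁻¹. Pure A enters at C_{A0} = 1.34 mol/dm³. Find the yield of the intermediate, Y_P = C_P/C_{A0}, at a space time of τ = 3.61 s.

For first-order series with pure A initially, C_P(τ) = k₁C_{A0}/(k₂−k₁)·(e^(−k₁τ) − e^(−k₂τ)).
e^(−k₁τ) = e^(−0.106×3.61) = e^(−0.3827) = 0.6820; e^(−k₂τ) = e^(−6.354) = 0.001740.
C_P = 0.106×1.34/(1.76−0.106) × (0.6820−0.001740) = 0.08588×0.6803 = 0.05842 mol/dm³.
Y_P = C_P/C_{A0} = 0.05842/1.34 = 0.0436.

0.0436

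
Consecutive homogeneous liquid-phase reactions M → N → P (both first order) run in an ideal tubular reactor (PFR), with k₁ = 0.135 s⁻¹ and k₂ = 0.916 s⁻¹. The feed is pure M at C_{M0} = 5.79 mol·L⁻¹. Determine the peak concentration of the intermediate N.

0.613 mol·L⁻¹

At the optimum, C_{N,max}/C_{M0} = (k₁/k₂)^[k₂/(k₂−k₁)].
= (0.135/0.916)^(0.916/(0.916−0.135)) = (0.1474)^(1.173) = 0.1059.
C_{N,max} = 0.1059×5.79 = 0.613 mol·L⁻¹.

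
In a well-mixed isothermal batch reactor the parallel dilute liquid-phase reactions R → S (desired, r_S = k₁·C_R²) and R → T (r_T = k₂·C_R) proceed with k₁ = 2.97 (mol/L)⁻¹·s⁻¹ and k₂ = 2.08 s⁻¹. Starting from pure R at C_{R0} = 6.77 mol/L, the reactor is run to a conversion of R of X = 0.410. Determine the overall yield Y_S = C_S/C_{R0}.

C_R = C_{R0}(1−X) = 3.994 mol/L.
Along a PFR/batch, dC_T/dC_R = −r_T/(r_S+r_T) = −k₂/(k₂+k₁·C_R).
Integrating from C_{R0} to C_R: C_T = (2.08/2.97)·ln[(2.08+2.97·6.77)/(2.08+2.97·3.99)] = 0.7003·ln(22.19/13.94) = 0.3253 mol/L.
Then C_S = (C_{R0}−C_R) − C_T = 2.776 − 0.3253 = 2.450 mol/L.
Y_S = C_S/C_{R0} = 2.450/6.77 = 0.362.

0.362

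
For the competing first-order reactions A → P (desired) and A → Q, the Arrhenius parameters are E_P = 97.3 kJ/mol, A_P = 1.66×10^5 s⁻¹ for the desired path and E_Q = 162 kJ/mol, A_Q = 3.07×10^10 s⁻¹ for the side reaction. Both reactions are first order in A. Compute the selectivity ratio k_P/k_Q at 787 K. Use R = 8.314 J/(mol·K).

0.107

Since both paths have the same order in A, the concentration cancels and S_{P/Q} = k_P/k_Q = (A_P/A_Q)·exp[(E_Q−E_P)/(RT)].
(E_Q−E_P)/(RT) = (162−97.3)×10³/(8.314×787) = 64700/6543 = 9.888.
k_P/k_Q = (1.66×10^5/3.07×10^10)·exp(9.888) = 5.407×10^-6 × 19698 = 0.107.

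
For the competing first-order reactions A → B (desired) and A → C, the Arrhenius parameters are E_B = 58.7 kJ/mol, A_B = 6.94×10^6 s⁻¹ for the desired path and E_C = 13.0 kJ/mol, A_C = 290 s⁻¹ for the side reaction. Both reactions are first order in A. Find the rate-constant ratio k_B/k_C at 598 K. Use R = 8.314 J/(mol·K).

k_B/k_C = (A_B/A_C)·exp[−(E_B−E_C)/(RT)] = (A_B/A_C)·exp[(E_C−E_B)/(RT)].
(E_C−E_B)/(RT) = (13.0−58.7)×10³/(8.314×598) = -45700/4972 = -9.192.
k_B/k_C = (6.94×10^6/290)·exp(-9.192) = 23931 × 1.019×10^-4 = 2.44.
Since E_B > E_C, raising the temperature improves selectivity toward B.

2.44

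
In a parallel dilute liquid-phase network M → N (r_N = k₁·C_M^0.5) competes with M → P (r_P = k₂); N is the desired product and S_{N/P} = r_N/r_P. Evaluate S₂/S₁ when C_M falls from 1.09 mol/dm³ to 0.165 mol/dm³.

S_{N/P} = (k₁/k₂)·C_M^0.5, so S₂/S₁ = (C_{M,2}/C_{M,1})^0.5.
= (0.165/1.09)^0.5 = (0.1514)^0.5 = 0.389.

0.389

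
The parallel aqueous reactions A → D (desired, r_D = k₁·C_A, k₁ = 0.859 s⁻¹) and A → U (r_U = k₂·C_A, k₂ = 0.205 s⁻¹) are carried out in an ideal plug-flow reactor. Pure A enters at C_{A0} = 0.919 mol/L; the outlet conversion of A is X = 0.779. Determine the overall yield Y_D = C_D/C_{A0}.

0.629

C_A = C_{A0}(1−X) = 0.2031 mol/L.
Both paths are first order in A, so the instantaneous fraction to D is constant: dC_D/d(−C_A) = k₁/(k₁+k₂) = 0.8073.
C_D = 0.8073·(C_{A0}−C_A) = 0.8073×0.7159 = 0.578 mol/L.
Y_D = C_D/C_{A0} = 0.5780/0.919 = 0.629.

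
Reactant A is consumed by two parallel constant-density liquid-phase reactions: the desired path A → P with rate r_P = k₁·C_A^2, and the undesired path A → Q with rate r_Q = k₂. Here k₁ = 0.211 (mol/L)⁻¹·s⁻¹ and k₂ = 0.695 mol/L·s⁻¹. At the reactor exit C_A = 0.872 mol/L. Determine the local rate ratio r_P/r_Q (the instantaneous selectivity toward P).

S_{P/Q} = r_P/r_Q = (k₁·C_A^2)/(k₂) = (k₁/k₂)·C_A^2.
= (0.211×0.8720^2) / (0.695) = 0.1604/0.6950 = 0.231.

0.231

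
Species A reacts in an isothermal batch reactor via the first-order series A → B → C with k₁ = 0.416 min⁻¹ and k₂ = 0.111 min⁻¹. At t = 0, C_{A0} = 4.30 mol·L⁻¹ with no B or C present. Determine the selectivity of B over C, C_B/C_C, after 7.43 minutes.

1.28

The intermediate concentration in a first-order A→B→C sequence is C_B = k₁C_{A0}(e^(−k₁t) − e^(−k₂t))/(k₂−k₁).
e^(−k₁t) = e^(−0.416×7.43) = e^(−3.091) = 0.04546; e^(−k₂t) = e^(−0.8247) = 0.4384.
C_B = 0.416×4.30/(0.111−0.416) × (0.04546−0.4384) = (-5.865)×(-0.3929) = 2.304 mol·L⁻¹.
C_A = C_{A0}e^(−k₁t) = 0.1955 mol·L⁻¹, so C_C = C_{A0}−C_A−C_B = 1.800 mol·L⁻¹; C_B/C_C = 1.28.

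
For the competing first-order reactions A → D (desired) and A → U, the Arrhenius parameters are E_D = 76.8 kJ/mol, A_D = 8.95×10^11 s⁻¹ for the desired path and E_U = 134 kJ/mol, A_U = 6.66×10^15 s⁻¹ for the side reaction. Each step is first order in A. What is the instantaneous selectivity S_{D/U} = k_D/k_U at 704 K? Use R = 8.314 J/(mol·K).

Since both paths have the same order in A, the concentration cancels and S_{D/U} = k_D/k_U = (A_D/A_U)·exp[(E_U−E_D)/(RT)].
(E_U−E_D)/(RT) = (134−76.8)×10³/(8.314×704) = 57200/5853 = 9.773.
k_D/k_U = (8.95×10^11/6.66×10^15)·exp(9.773) = 1.344×10^-4 × 17548 = 2.36.
Since E_D < E_U, lowering the temperature improves selectivity toward D.

2.36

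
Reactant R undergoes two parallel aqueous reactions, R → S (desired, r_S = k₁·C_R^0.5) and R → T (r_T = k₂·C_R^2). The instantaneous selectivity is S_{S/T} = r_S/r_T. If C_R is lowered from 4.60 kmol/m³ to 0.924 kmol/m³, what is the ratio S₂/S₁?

S_{S/T} = (k₁/k₂)·C_R^-1.5, so S₂/S₁ = (C_{R,2}/C_{R,1})^-1.5.
= (0.924/4.60)^(-1.5) = (0.2009)^(-1.5) = 11.1.
Selectivity toward S rises as C_R falls — low-concentration operation is favoured.

11.1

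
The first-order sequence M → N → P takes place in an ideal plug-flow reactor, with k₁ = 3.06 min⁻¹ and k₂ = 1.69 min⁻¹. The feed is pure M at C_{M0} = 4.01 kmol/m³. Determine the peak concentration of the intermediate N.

1.93 kmol/m³

For a first-order series the maximum intermediate yield is C_{N,max}/C_{M0} = (k₁/k₂)^[k₂/(k₂−k₁)].
= (3.06/1.69)^(1.69/(1.69−3.06)) = (1.811)^(-1.234) = 0.4808.
C_{N,max} = 0.4808×4.01 = 1.93 kmol/m³.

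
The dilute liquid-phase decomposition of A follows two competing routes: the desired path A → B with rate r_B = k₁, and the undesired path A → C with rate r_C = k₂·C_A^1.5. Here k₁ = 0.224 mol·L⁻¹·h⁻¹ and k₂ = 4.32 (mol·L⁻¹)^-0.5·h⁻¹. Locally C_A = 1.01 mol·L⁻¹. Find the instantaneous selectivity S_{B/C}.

0.0511

S_{B/C} = r_B/r_C = (k₁)/(k₂·C_A^1.5) = (k₁/k₂)·C_A^-1.5.
= (0.224) / (4.32×1.010^1.5) = 0.2240/4.385 = 0.0511.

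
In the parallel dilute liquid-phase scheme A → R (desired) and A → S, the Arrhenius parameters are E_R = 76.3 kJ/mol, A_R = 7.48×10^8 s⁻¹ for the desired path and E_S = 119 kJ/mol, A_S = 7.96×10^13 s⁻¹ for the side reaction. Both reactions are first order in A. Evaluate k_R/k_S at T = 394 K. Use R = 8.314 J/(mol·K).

Since both paths have the same order in A, the concentration cancels and S_{R/S} = k_R/k_S = (A_R/A_S)·exp[(E_S−E_R)/(RT)].
(E_S−E_R)/(RT) = (119−76.3)×10³/(8.314×394) = 42700/3276 = 13.04.
k_R/k_S = (7.48×10^8/7.96×10^13)·exp(13.04) = 9.397×10^-6 × 4.583×10^5 = 4.31.
Since E_R < E_S, lowering the temperature improves selectivity toward R.

4.31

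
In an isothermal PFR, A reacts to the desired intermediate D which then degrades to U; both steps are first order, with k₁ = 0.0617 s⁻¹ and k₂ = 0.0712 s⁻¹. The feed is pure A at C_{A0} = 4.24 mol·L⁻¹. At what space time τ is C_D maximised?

15.1 s

The intermediate peaks when r₁ = r₂, i.e. k₁e^(−k₁τ) = k₂e^(−k₂τ), giving τ_opt = ln(k₂/k₁)/(k₂−k₁).
= ln(0.0712/0.0617)/(0.0712−0.0617) = ln(1.154)/0.009500 = 0.1432/0.009500 = 15.1 s.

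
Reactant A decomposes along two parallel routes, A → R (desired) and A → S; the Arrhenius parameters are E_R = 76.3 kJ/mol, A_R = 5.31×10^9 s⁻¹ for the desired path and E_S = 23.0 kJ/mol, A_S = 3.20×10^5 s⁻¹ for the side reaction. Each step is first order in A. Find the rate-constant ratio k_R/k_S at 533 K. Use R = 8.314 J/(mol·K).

k_R/k_S = (A_R/A_S)·exp[−(E_R−E_S)/(RT)] = (A_R/A_S)·exp[(E_S−E_R)/(RT)].
(E_S−E_R)/(RT) = (23.0−76.3)×10³/(8.314×533) = -53300/4431 = -12.03.
k_R/k_S = (5.31×10^9/3.20×10^5)·exp(-12.03) = 16594 × 5.975×10^-6 = 0.0991.

0.0991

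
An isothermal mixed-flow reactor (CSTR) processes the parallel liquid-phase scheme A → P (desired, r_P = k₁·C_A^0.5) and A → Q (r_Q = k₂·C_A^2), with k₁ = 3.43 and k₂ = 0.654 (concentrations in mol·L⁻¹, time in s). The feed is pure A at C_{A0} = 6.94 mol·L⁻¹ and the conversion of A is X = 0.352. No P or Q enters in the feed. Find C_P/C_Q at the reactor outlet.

0.550

Exit C_A = C_{A0}(1−X) = 6.94×0.648 = 4.497 mol·L⁻¹.
Rates in a CSTR are evaluated at the outlet concentration: r_P = 3.43×4.497^0.5 = 7.274, r_Q = 0.654×4.497^2 = 13.23.
Overall selectivity = C_P/C_Q = r_Pτ/(r_Qτ) = r_P/r_Q = 0.550.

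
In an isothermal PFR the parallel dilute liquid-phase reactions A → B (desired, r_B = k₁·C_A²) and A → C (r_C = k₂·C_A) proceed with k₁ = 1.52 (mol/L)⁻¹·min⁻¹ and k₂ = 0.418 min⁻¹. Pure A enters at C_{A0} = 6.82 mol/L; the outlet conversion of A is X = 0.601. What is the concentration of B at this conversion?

3.86 mol/L

C_A = C_{A0}(1−X) = 2.721 mol/L.
Along a PFR/batch, dC_C/dC_A = −r_C/(r_B+r_C) = −k₂/(k₂+k₁·C_A).
Integrating from C_{A0} to C_A: C_C = (0.418/1.52)·ln[(0.418+1.52·6.82)/(0.418+1.52·2.72)] = 0.2750·ln(10.78/4.554) = 0.2371 mol/L.
Then C_B = (C_{A0}−C_A) − C_C = 4.099 − 0.2371 = 3.862 mol/L.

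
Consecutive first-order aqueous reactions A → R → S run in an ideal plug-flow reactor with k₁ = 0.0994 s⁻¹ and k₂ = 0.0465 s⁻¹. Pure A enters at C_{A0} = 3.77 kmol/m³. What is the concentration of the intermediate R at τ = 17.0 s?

1.91 kmol/m³

For first-order series with pure A initially, C_R(τ) = k₁C_{A0}/(k₂−k₁)·(e^(−k₁τ) − e^(−k₂τ)).
e^(−k₁τ) = e^(−0.0994×17.0) = e^(−1.690) = 0.1846; e^(−k₂τ) = e^(−0.7905) = 0.4536.
C_R = 0.0994×3.77/(0.0465−0.0994) × (0.1846−0.4536) = (-7.084)×(-0.2691) = 1.906 kmol/m³.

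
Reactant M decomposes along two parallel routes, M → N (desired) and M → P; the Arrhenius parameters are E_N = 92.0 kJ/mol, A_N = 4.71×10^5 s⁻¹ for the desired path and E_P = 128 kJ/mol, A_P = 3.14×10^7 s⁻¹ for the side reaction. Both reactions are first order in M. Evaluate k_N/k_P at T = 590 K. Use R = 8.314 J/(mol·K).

k_N/k_P = (A_N/A_P)·exp[−(E_N−E_P)/(RT)] = (A_N/A_P)·exp[(E_P−E_N)/(RT)].
(E_P−E_N)/(RT) = (128−92.0)×10³/(8.314×590) = 36000/4905 = 7.339.
k_N/k_P = (4.71×10^5/3.14×10^7)·exp(7.339) = 0.01500 × 1539 = 23.1.

23.1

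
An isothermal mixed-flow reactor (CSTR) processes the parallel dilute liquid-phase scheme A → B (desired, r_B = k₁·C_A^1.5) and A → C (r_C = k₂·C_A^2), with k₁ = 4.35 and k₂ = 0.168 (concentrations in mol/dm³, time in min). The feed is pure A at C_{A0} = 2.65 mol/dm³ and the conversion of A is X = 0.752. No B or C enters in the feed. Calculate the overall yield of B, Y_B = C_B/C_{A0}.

0.729

Exit C_A = C_{A0}(1−X) = 2.65×0.248 = 0.6572 mol/dm³.
Rates in a CSTR are evaluated at the outlet concentration: r_B = 4.35×0.6572^1.5 = 2.318, r_C = 0.168×0.6572^2 = 0.07256.
Fraction of consumed A going to B: r_B/(r_B+r_C) = 0.9696.
C_B = 0.9696·C_{A0}·X = 0.9696×2.65×0.752 = 1.93 mol/dm³; Y_B = C_B/C_{A0} = 0.729.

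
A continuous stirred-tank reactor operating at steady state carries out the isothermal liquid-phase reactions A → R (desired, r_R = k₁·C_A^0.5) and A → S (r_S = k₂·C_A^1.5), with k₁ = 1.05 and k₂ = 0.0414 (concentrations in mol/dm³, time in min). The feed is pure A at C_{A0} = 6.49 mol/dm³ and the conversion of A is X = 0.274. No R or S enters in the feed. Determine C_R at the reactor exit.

Exit C_A = C_{A0}(1−X) = 6.49×0.726 = 4.712 mol/dm³.
A CSTR operates uniformly at the exit composition, giving r_R = 2.279 and r_S = 0.4234 (each k·C_A^n at C_A = 4.712).
Fraction of consumed A going to R: r_R/(r_R+r_S) = 0.8433.
C_R = 0.8433·C_{A0}·X = 0.8433×6.49×0.274 = 1.50 mol/dm³.

1.50 mol/dm³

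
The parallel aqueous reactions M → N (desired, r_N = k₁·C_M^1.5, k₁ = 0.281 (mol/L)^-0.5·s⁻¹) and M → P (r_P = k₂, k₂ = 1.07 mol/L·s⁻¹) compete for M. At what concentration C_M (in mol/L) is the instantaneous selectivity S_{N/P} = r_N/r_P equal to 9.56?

S_{N/P} = (k₁/k₂)·C_M^1.5 ⇒ C_M = (S·k₂/k₁)^(1/1.5).
= (9.56×1.07/0.281)^(0.6667) = (36.40)^(0.6667) = 11.0 mol/L.

11.0 mol/L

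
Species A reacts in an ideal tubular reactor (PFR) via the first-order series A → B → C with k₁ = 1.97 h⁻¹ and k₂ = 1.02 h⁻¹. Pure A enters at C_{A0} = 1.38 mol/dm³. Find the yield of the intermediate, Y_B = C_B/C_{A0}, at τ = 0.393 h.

0.433

The intermediate concentration in a first-order A→B→C sequence is C_B = k₁C_{A0}(e^(−k₁τ) − e^(−k₂τ))/(k₂−k₁).
e^(−k₁τ) = e^(−1.97×0.393) = e^(−0.7742) = 0.4611; e^(−k₂τ) = e^(−0.4009) = 0.6697.
C_B = 1.97×1.38/(1.02−1.97) × (0.4611−0.6697) = (-2.862)×(-0.2087) = 0.5972 mol/dm³.
Y_B = C_B/C_{A0} = 0.5972/1.38 = 0.433.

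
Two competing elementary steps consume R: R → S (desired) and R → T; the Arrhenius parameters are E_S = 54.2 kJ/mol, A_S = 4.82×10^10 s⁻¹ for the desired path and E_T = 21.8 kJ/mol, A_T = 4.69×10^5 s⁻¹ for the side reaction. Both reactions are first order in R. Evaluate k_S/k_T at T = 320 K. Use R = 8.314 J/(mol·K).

With equal orders, S_{S/T} = k_S/k_T = (A_S/A_T)·exp[(E_T−E_S)/(RT)].
(E_T−E_S)/(RT) = (21.8−54.2)×10³/(8.314×320) = -32400/2660 = -12.18.
k_S/k_T = (4.82×10^10/4.69×10^5)·exp(-12.18) = 1.028×10^5 × 5.141×10^-6 = 0.528.
Since E_S > E_T, raising the temperature improves selectivity toward S.

0.528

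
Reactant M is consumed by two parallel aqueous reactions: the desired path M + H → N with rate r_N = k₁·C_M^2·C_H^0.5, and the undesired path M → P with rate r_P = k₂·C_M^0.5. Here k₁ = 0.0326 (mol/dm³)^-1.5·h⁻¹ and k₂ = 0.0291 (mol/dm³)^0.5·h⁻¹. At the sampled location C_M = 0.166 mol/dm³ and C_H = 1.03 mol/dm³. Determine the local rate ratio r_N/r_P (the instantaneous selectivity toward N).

0.0769

S_{N/P} = r_N/r_P = (k₁·C_M^2·C_H^0.5)/(k₂·C_M^0.5) = (k₁/k₂)·C_M^1.5·C_H^0.5.
= (0.0326×0.1660^2×1.030^0.5) / (0.0291×0.1660^0.5) = 9.117×10^-4/0.01186 = 0.0769.
Since the desired path is higher order in M, keeping C_M high (PFR or concentrated feed) favours N.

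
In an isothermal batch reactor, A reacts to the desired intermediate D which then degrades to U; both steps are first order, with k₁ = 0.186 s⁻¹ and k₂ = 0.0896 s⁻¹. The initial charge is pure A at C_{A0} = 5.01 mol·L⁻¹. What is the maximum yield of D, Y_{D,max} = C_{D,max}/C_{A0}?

At the optimum, C_{D,max}/C_{A0} = (k₁/k₂)^[k₂/(k₂−k₁)].
= (0.186/0.0896)^(0.0896/(0.0896−0.186)) = (2.076)^(-0.9295) = 0.5072.

0.507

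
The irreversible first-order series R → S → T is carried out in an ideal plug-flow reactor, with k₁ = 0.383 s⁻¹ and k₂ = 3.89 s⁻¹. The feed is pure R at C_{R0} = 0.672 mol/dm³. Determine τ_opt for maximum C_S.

For first-order series the maximum of C_S occurs at τ_opt = ln(k₂/k₁)/(k₂−k₁).
= ln(3.89/0.383)/(3.89−0.383) = ln(10.16)/3.507 = 2.318/3.507 = 0.661 s.

0.661 s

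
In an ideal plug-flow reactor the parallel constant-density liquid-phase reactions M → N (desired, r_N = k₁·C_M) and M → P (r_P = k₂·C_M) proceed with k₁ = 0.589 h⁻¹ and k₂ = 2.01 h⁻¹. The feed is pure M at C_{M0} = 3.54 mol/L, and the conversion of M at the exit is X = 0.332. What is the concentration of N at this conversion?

0.266 mol/L

C_M = C_{M0}(1−X) = 2.365 mol/L.
Both paths are first order in M, so the instantaneous fraction to N is constant: dC_N/d(−C_M) = k₁/(k₁+k₂) = 0.2266.
C_N = 0.2266·(C_{M0}−C_M) = 0.2266×1.175 = 0.266 mol/L.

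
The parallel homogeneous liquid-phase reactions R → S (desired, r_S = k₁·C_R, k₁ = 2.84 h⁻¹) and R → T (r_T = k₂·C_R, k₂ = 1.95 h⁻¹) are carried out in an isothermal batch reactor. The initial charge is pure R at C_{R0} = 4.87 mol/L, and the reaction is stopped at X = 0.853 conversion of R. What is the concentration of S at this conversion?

2.46 mol/L

C_R = C_{R0}(1−X) = 0.7159 mol/L.
Both paths are first order in R, so the instantaneous fraction to S is constant: dC_S/d(−C_R) = k₁/(k₁+k₂) = 0.5929.
C_S = 0.5929·(C_{R0}−C_R) = 0.5929×4.154 = 2.46 mol/L.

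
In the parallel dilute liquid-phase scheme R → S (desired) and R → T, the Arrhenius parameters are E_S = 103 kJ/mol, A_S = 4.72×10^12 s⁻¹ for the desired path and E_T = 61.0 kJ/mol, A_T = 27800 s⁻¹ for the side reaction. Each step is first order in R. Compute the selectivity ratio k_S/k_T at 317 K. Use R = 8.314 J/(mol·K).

With equal orders, S_{S/T} = k_S/k_T = (A_S/A_T)·exp[(E_T−E_S)/(RT)].
(E_T−E_S)/(RT) = (61.0−103)×10³/(8.314×317) = -42000/2636 = -15.94.
k_S/k_T = (4.72×10^12/27800)·exp(-15.94) = 1.698×10^8 × 1.200×10^-7 = 20.4.
Since E_S > E_T, raising the temperature improves selectivity toward S.

20.4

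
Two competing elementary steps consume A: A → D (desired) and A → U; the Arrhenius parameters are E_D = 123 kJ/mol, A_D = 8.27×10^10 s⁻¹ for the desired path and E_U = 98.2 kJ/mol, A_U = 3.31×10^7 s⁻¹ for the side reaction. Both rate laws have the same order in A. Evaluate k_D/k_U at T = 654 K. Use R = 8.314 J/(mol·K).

26.1

Since both paths have the same order in A, the concentration cancels and S_{D/U} = k_D/k_U = (A_D/A_U)·exp[(E_U−E_D)/(RT)].
(E_U−E_D)/(RT) = (98.2−123)×10³/(8.314×654) = -24800/5437 = -4.561.
k_D/k_U = (8.27×10^10/3.31×10^7)·exp(-4.561) = 2498 × 0.01045 = 26.1.
Since E_D > E_U, raising the temperature improves selectivity toward D.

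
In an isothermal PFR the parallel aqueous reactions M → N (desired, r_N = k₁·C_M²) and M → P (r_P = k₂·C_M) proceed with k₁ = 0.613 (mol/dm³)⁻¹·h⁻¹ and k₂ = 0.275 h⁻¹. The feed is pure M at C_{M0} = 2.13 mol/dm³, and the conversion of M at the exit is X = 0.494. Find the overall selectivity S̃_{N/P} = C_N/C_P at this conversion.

3.47

C_M = C_{M0}(1−X) = 1.078 mol/dm³.
Along a PFR/batch, dC_P/dC_M = −r_P/(r_N+r_P) = −k₂/(k₂+k₁·C_M).
Integrating from C_{M0} to C_M: C_P = (0.275/0.613)·ln[(0.275+0.613·2.13)/(0.275+0.613·1.08)] = 0.4486·ln(1.581/0.9357) = 0.2352 mol/dm³.
Then C_N = (C_{M0}−C_M) − C_P = 1.052 − 0.2352 = 0.8170 mol/dm³.
S̃_{N/P} = C_N/C_P = 0.8170/0.2352 = 3.47.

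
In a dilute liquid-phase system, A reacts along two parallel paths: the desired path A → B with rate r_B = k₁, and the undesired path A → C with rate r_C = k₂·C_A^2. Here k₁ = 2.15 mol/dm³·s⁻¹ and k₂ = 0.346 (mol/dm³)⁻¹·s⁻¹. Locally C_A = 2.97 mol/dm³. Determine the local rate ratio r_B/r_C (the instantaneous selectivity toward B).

S_{B/C} = r_B/r_C = (k₁)/(k₂·C_A^2) = (k₁/k₂)·C_A^-2.
= (2.15) / (0.346×2.970^2) = 2.150/3.052 = 0.704.
The undesired path is higher order in A, so low C_A (CSTR or dilute feed) favours B.

0.704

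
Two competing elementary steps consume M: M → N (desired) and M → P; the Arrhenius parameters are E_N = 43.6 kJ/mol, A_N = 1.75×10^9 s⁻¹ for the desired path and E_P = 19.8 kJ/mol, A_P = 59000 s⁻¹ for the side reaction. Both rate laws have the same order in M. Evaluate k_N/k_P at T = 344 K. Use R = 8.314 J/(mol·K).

7.21

Since both paths have the same order in M, the concentration cancels and S_{N/P} = k_N/k_P = (A_N/A_P)·exp[(E_P−E_N)/(RT)].
(E_P−E_N)/(RT) = (19.8−43.6)×10³/(8.314×344) = -23800/2860 = -8.322.
k_N/k_P = (1.75×10^9/59000)·exp(-8.322) = 29661 × 2.432×10^-4 = 7.21.
Since E_N > E_P, raising the temperature improves selectivity toward N.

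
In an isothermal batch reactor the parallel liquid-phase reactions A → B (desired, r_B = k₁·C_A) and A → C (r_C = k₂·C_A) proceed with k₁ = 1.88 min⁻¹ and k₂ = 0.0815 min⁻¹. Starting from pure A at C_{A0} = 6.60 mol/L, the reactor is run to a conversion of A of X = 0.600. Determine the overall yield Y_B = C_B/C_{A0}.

0.575

C_A = C_{A0}(1−X) = 2.640 mol/L.
Both paths are first order in A, so the instantaneous fraction to B is constant: dC_B/d(−C_A) = k₁/(k₁+k₂) = 0.9585.
C_B = 0.9585·(C_{A0}−C_A) = 0.9585×3.960 = 3.80 mol/L.
Y_B = C_B/C_{A0} = 3.795/6.60 = 0.575.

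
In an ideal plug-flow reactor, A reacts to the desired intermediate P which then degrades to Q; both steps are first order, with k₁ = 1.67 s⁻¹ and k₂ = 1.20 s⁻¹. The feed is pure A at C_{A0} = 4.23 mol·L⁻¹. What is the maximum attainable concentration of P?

At the optimum, C_{P,max}/C_{A0} = (k₁/k₂)^[k₂/(k₂−k₁)].
= (1.67/1.20)^(1.20/(1.20−1.67)) = (1.392)^(-2.553) = 0.4301.
C_{P,max} = 0.4301×4.23 = 1.82 mol·L⁻¹.

1.82 mol·L⁻¹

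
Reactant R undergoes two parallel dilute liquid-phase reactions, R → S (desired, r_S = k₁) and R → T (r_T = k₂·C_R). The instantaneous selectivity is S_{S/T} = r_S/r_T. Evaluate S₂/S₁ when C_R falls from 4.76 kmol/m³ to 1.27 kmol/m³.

S_{S/T} = (k₁/k₂)·C_R⁻¹, so S₂/S₁ = (C_{R,2}/C_{R,1})⁻¹.
= 4.76/1.27 = 3.75.
Selectivity toward S rises as C_R falls — low-concentration operation is favoured.

3.75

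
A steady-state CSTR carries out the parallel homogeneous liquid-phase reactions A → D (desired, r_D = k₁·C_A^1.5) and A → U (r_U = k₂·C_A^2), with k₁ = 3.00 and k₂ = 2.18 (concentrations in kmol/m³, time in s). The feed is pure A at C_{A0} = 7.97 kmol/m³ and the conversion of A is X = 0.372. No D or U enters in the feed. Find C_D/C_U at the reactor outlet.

0.615

Exit C_A = C_{A0}(1−X) = 7.97×0.628 = 5.005 kmol/m³.
Rates in a CSTR are evaluated at the outlet concentration: r_D = 3.00×5.005^1.5 = 33.59, r_U = 2.18×5.005^2 = 54.61.
Overall selectivity = C_D/C_U = r_Dτ/(r_Uτ) = r_D/r_U = 0.615.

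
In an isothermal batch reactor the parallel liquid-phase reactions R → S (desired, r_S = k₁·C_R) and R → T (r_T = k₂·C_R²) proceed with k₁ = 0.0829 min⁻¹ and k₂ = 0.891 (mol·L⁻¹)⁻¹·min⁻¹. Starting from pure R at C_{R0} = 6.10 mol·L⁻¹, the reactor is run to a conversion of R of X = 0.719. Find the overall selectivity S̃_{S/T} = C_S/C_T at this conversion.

0.0268

C_R = C_{R0}(1−X) = 1.714 mol·L⁻¹.
Along a PFR/batch, dC_S/dC_R = −r_S/(r_S+r_T) = −k₁/(k₁+k₂·C_R).
Integrating from C_{R0} to C_R: C_S = (0.0829/0.891)·ln[(0.0829+0.891·6.10)/(0.0829+0.891·1.71)] = 0.09304·ln(5.518/1.610) = 0.1146 mol·L⁻¹.
C_T = (C_{R0}−C_R)−C_S = 4.271 mol·L⁻¹; S̃_{S/T} = 0.1146/4.271 = 0.0268.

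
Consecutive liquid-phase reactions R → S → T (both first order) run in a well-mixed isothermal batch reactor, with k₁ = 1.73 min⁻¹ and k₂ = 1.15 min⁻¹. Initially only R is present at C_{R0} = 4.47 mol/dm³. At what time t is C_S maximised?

Setting dC_S/dt = 0 gives t_opt = ln(k₂/k₁)/(k₂−k₁).
= ln(1.15/1.73)/(1.15−1.73) = ln(0.6647)/-0.5800 = -0.4084/-0.5800 = 0.704 min.

0.704 min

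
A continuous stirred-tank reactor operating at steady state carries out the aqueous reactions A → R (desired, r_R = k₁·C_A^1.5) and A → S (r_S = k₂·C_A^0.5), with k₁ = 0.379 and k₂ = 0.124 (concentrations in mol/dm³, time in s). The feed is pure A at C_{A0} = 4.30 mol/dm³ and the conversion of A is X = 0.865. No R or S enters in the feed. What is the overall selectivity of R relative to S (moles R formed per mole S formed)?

1.77

Exit C_A = C_{A0}(1−X) = 4.30×0.135 = 0.5805 mol/dm³.
Rates in a CSTR are evaluated at the outlet concentration: r_R = 0.379×0.5805^1.5 = 0.1676, r_S = 0.124×0.5805^0.5 = 0.09448.
Overall selectivity = C_R/C_S = r_Rτ/(r_Sτ) = r_R/r_S = 1.77.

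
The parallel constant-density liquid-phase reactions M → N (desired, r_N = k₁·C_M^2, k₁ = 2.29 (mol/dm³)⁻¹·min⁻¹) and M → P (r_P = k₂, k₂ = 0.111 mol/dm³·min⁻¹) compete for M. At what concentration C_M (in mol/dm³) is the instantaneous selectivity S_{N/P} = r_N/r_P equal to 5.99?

S_{N/P} = (k₁/k₂)·C_M^2 ⇒ C_M = (S·k₂/k₁)^(0.5).
= (5.99×0.111/2.29)^(0.5) = (0.2903)^(0.5) = 0.539 mol/dm³.

0.539 mol/dm³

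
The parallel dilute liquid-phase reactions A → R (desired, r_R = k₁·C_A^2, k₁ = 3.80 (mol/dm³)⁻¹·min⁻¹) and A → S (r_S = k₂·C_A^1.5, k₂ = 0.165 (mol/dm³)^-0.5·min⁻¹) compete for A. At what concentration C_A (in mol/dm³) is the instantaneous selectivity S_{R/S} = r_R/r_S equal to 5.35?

0.0540 mol/dm³

S_{R/S} = (k₁/k₂)·C_A^0.5 ⇒ C_A = (S·k₂/k₁)^(2).
= (5.35×0.165/3.80)^(2) = (0.2323)^(2) = 0.0540 mol/dm³.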